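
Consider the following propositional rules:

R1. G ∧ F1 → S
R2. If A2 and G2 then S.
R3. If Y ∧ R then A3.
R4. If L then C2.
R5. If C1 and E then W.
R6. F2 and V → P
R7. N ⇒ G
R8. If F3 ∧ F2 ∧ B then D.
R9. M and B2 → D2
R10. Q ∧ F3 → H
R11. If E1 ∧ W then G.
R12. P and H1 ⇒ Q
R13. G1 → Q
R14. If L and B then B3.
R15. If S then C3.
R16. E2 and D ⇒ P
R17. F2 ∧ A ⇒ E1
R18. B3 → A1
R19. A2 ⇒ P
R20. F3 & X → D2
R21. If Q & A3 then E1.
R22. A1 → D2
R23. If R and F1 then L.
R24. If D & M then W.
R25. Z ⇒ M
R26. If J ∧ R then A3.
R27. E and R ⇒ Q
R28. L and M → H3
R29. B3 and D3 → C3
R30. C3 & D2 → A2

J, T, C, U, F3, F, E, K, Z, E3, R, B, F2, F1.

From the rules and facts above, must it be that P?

D  (by R8: F3, F2, B)
L  (by R23: R, F1)
M  (by R25: Z)
A3  (by R26: J, R)
Q  (by R27: E, R)
B3  (by R14: L, B)
A1  (by R18: B3)
E1  (by R21: Q, A3)
D2  (by R22: A1)
W  (by R24: D, M)
G  (by R11: E1, W)
S  (by R1: G, F1)
C3  (by R15: S)
A2  (by R30: C3, D2)
P  (by R19: A2)

Yes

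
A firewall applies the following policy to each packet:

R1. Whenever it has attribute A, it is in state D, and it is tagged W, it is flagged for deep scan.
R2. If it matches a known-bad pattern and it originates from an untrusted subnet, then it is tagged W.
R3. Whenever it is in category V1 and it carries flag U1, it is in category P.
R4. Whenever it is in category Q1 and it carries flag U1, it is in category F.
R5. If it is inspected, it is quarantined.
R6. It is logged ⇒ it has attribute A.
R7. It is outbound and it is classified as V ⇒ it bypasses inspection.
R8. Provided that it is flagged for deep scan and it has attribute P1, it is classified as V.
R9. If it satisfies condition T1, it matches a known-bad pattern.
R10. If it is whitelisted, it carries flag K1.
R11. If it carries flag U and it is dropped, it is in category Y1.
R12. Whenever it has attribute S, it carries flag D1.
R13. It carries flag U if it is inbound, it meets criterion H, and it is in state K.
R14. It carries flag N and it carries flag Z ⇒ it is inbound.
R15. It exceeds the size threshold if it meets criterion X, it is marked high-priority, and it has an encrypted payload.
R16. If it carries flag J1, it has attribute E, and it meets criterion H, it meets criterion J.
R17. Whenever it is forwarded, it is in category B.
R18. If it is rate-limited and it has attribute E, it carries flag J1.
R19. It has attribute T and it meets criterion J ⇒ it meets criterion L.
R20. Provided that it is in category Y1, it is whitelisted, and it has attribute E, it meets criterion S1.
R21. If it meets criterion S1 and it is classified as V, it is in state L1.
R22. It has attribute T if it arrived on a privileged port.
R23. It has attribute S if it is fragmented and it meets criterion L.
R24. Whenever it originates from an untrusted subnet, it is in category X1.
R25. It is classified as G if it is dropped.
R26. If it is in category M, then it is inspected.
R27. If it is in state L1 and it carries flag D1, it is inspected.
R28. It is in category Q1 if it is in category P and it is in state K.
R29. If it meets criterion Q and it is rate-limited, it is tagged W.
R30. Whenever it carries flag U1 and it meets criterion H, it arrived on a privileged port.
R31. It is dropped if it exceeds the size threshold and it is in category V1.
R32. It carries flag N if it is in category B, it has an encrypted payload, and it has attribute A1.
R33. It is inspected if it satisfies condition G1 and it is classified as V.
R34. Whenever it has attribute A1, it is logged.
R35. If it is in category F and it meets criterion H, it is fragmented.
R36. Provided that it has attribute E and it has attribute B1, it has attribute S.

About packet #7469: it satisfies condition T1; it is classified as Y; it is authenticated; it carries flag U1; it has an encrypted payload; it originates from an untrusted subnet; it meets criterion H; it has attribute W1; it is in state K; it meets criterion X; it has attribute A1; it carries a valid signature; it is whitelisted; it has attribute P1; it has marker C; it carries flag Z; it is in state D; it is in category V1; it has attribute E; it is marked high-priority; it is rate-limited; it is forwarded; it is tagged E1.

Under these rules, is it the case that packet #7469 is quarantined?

By R3 (it is in category V1, it carries flag U1): it is in category P.
By R9 (it satisfies condition T1): it matches a known-bad pattern.
By R15 (it meets criterion X, it is marked high-priority, it has an encrypted payload): it exceeds the size threshold.
By R17 (it is forwarded): it is in category B.
By R18 (it is rate-limited, it has attribute E): it carries flag J1.
By R28 (it is in category P, it is in state K): it is in category Q1.
By R30 (it carries flag U1, it meets criterion H): it arrived on a privileged port.
By R31 (it exceeds the size threshold, it is in category V1): it is dropped.
By R32 (it is in category B, it has an encrypted payload, it has attribute A1): it carries flag N.
By R34 (it has attribute A1): it is logged.
By R2 (it matches a known-bad pattern, it originates from an untrusted subnet): it is tagged W.
By R4 (it is in category Q1, it carries flag U1): it is in category F.
By R6 (it is logged): it has attribute A.
By R14 (it carries flag N, it carries flag Z): it is inbound.
By R16 (it carries flag J1, it has attribute E, it meets criterion H): it meets criterion J.
By R22 (it arrived on a privileged port): it has attribute T.
By R35 (it is in category F, it meets criterion H): it is fragmented.
By R1 (it has attribute A, it is in state D, it is tagged W): it is flagged for deep scan.
By R8 (it is flagged for deep scan, it has attribute P1): it is classified as V.
By R13 (it is inbound, it meets criterion H, it is in state K): it carries flag U.
By R19 (it has attribute T, it meets criterion J): it meets criterion L.
By R23 (it is fragmented, it meets criterion L): it has attribute S.
By R11 (it carries flag U, it is dropped): it is in category Y1.
By R12 (it has attribute S): it carries flag D1.
By R20 (it is in category Y1, it is whitelisted, it has attribute E): it meets criterion S1.
By R21 (it meets criterion S1, it is classified as V): it is in state L1.
By R27 (it is in state L1, it carries flag D1): it is inspected.
By R5 (it is inspected): it is quarantined.

Yes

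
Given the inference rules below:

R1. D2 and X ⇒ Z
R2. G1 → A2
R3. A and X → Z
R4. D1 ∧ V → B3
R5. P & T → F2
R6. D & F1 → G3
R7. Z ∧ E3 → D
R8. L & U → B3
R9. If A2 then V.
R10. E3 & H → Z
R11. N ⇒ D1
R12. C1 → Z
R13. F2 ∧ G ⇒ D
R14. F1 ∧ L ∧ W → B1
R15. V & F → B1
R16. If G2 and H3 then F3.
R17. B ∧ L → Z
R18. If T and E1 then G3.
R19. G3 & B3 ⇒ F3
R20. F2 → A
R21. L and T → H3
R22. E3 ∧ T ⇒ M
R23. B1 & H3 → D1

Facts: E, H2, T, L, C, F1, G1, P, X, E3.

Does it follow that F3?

No

Forward chaining from the given facts derives: A2, F2, V, A, H3, M, Z, D, G3.
Rules concluding F3: R16 needs G2; R19 needs B3 — none of these are established.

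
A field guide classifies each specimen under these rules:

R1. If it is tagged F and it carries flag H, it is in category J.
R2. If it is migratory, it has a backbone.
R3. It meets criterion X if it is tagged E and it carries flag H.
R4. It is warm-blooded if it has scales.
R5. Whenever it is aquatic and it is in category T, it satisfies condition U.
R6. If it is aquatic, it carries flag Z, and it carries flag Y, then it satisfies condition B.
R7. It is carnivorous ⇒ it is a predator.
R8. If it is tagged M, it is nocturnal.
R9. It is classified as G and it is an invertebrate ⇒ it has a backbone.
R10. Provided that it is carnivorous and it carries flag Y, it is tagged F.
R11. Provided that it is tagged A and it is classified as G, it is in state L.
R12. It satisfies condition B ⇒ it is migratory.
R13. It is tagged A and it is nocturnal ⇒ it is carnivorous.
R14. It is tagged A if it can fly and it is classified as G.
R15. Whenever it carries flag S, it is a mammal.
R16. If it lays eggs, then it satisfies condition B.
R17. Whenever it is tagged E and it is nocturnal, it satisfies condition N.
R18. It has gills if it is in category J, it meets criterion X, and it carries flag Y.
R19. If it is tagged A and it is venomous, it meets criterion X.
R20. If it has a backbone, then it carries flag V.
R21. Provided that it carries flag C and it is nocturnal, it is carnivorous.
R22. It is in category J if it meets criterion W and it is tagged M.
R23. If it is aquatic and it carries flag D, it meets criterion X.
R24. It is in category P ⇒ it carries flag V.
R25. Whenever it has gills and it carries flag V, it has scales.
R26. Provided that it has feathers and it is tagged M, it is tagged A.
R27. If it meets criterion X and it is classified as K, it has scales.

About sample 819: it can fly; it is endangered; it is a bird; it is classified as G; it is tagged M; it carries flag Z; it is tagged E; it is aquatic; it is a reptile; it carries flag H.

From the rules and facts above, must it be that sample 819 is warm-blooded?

Forward chaining from the given facts derives: meets criterion X, is nocturnal, is tagged A, satisfies condition N, is in state L, is carnivorous, is a predator.
The only rule concluding "it is warm-blooded" is R4, which needs "it has scales"; that is never established.

No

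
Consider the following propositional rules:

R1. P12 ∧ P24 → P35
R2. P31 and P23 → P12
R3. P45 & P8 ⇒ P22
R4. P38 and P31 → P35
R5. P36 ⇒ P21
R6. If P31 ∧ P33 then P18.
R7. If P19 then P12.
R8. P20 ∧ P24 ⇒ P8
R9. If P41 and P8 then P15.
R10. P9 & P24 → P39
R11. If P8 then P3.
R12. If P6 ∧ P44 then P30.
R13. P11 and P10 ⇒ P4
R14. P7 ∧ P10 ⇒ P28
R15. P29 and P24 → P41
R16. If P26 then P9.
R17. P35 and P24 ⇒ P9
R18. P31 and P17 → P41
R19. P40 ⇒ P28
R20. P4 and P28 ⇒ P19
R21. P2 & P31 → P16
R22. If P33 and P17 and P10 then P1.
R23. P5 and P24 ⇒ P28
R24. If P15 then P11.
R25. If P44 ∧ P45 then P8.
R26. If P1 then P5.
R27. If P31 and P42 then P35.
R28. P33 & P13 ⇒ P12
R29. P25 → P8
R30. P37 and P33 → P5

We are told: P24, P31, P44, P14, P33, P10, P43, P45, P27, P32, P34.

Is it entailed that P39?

No

Forward chaining from the given facts derives: P18, P8, P22, P3.
The only rule concluding P39 is R10, which needs P9; that is never established.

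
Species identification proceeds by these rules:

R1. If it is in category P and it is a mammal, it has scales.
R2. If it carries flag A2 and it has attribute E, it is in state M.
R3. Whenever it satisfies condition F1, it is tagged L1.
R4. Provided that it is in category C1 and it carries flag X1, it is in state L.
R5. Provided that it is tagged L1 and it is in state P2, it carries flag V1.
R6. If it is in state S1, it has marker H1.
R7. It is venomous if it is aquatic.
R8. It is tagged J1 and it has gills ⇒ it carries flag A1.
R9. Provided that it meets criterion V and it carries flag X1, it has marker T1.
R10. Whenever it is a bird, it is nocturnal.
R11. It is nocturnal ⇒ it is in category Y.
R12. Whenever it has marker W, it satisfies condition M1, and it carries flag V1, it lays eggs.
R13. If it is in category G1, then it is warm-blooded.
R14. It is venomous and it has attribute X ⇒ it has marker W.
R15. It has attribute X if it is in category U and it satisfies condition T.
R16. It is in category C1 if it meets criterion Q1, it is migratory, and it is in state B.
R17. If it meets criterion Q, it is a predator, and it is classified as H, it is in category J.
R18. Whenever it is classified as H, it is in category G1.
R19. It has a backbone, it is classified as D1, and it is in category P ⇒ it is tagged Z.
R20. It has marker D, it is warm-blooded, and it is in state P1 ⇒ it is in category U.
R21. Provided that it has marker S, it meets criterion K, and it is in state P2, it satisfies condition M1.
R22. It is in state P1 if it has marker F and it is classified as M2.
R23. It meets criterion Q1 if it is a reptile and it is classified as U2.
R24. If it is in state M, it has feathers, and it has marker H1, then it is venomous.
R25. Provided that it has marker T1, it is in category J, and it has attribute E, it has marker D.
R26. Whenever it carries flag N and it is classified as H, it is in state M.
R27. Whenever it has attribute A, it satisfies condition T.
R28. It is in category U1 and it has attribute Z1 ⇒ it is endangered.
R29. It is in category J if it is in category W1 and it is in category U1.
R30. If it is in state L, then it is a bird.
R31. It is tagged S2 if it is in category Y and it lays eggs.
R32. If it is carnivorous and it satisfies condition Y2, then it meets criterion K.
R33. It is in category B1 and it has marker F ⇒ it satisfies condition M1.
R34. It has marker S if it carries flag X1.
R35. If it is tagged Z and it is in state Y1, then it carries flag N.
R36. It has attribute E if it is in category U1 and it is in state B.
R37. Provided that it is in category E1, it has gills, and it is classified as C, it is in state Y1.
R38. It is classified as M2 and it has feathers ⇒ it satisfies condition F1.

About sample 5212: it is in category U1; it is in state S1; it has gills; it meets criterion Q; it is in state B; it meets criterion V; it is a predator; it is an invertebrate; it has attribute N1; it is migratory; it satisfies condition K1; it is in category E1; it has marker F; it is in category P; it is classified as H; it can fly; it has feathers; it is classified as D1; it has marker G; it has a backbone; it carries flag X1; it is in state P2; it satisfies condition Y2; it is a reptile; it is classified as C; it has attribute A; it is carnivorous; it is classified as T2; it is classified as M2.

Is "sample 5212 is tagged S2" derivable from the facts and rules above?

No

Forward chaining from the given facts derives: has marker H1, has marker T1, is in category J, is in category G1, is tagged Z, is in state P1, satisfies condition T, meets criterion K, has marker S, has attribute E, is in state Y1, satisfies condition F1, is tagged L1, carries flag V1, is warm-blooded, satisfies condition M1, has marker D, carries flag N, is in category U, is in state M, has attribute X, is venomous, has marker W, lays eggs.
The only rule concluding "it is tagged S2" is R31, which needs "it is in category Y"; that is never established.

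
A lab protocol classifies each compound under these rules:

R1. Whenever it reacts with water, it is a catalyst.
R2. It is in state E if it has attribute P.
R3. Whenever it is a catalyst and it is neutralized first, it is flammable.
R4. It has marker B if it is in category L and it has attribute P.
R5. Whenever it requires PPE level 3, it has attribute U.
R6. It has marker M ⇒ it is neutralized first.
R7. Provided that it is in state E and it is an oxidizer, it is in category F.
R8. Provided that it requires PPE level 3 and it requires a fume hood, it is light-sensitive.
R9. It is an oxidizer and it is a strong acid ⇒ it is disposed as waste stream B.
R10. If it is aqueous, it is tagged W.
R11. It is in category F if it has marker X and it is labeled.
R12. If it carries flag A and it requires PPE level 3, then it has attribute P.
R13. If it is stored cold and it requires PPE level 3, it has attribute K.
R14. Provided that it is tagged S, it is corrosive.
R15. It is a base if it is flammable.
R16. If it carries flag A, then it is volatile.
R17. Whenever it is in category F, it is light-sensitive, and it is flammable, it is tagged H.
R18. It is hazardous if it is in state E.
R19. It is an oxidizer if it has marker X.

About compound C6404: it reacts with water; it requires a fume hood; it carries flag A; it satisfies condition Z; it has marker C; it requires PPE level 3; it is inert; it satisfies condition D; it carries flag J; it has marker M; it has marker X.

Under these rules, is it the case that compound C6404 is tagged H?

By R1 (it reacts with water): it is a catalyst.
By R6 (it has marker M): it is neutralized first.
By R8 (it requires PPE level 3, it requires a fume hood): it is light-sensitive.
By R12 (it carries flag A, it requires PPE level 3): it has attribute P.
By R19 (it has marker X): it is an oxidizer.
By R2 (it has attribute P): it is in state E.
By R3 (it is a catalyst, it is neutralized first): it is flammable.
By R7 (it is in state E, it is an oxidizer): it is in category F.
By R17 (it is in category F, it is light-sensitive, it is flammable): it is tagged H.

Yes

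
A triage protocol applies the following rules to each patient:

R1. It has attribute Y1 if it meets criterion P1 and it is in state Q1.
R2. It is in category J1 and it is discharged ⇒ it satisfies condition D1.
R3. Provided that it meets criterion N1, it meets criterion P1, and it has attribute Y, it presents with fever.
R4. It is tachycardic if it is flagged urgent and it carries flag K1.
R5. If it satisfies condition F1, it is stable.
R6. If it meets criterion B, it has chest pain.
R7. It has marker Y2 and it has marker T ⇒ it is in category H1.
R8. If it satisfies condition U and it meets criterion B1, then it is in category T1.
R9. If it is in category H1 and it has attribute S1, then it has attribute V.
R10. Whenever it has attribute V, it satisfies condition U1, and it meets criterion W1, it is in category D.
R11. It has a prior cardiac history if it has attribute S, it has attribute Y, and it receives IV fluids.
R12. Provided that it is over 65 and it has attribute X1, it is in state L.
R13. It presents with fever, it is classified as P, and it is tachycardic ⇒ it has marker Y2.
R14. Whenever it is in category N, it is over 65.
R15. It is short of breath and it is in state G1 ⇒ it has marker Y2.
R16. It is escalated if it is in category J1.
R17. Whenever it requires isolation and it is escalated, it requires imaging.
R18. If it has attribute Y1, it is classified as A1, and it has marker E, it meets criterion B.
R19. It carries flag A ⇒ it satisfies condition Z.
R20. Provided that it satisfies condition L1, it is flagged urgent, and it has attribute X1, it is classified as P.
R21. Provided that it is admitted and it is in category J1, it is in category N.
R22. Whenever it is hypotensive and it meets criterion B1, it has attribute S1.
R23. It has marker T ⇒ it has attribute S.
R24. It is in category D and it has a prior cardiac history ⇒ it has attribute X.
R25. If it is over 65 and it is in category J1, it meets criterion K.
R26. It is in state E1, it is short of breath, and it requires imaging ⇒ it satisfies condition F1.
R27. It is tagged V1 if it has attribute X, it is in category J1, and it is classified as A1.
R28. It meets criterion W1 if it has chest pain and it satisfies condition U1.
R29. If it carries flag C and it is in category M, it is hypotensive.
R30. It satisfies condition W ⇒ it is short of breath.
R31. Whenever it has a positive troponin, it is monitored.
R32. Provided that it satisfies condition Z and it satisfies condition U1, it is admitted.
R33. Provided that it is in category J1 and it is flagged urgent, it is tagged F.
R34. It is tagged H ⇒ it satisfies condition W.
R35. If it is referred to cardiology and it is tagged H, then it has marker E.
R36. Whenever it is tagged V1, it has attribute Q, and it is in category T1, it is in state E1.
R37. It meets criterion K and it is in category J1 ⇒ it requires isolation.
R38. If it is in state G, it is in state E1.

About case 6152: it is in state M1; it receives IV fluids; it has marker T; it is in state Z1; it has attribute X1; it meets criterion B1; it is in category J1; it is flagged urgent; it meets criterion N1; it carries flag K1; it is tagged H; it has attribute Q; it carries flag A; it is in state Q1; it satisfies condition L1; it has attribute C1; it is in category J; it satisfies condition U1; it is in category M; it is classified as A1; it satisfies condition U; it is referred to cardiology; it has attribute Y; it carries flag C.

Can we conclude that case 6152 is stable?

No

Forward chaining from the given facts derives: is tachycardic, is in category T1, is escalated, satisfies condition Z, is classified as P, has attribute S, is hypotensive, is admitted, is tagged F, satisfies condition W, has marker E, has a prior cardiac history, is in category N, has attribute S1, is short of breath, is over 65, meets criterion K, requires isolation, is in state L, requires imaging.
The only rule concluding "it is stable" is R5, which needs "it satisfies condition F1"; that is never established.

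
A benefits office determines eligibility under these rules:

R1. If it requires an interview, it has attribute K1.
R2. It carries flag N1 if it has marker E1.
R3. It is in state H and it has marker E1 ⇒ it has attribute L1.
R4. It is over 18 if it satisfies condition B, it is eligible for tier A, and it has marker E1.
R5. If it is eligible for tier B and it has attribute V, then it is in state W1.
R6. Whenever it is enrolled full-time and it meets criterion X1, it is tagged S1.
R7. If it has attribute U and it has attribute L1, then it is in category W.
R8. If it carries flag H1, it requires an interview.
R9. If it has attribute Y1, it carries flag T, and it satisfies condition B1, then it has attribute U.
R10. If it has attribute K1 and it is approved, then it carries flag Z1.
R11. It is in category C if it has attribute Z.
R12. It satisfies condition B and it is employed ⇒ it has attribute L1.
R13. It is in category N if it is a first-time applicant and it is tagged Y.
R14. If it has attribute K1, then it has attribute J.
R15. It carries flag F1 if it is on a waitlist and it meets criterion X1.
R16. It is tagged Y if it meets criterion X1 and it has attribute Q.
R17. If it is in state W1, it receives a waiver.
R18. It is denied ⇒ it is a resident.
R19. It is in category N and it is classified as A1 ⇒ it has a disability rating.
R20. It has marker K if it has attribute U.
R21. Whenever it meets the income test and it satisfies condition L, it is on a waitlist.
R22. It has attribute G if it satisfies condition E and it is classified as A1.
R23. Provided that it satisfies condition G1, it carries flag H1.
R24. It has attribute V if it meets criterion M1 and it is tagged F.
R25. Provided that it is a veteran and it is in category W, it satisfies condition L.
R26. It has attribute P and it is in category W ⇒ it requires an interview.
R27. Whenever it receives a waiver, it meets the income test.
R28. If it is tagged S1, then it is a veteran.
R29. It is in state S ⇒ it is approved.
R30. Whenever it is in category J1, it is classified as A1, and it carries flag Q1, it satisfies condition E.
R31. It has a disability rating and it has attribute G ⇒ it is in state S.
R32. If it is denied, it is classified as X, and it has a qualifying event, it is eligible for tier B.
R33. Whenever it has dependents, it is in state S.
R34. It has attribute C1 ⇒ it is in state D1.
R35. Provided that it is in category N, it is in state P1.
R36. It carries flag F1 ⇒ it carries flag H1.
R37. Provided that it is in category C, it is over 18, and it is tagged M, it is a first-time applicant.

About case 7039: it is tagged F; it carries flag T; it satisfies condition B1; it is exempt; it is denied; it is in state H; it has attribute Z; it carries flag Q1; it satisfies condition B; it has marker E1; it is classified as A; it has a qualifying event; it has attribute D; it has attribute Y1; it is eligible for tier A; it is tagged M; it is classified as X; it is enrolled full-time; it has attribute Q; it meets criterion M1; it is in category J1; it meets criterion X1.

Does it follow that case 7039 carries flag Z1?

No

Forward chaining from the given facts derives: carries flag N1, has attribute L1, is over 18, is tagged S1, has attribute U, is in category C, is tagged Y, is a resident, has marker K, has attribute V, is a veteran, is eligible for tier B, is a first-time applicant, is in state W1, is in category W, is in category N, receives a waiver, satisfies condition L, meets the income test, is in state P1, is on a waitlist, carries flag F1, carries flag H1, requires an interview, has attribute K1, has attribute J.
The only rule concluding "it carries flag Z1" is R10, which needs "it is approved"; that is never established.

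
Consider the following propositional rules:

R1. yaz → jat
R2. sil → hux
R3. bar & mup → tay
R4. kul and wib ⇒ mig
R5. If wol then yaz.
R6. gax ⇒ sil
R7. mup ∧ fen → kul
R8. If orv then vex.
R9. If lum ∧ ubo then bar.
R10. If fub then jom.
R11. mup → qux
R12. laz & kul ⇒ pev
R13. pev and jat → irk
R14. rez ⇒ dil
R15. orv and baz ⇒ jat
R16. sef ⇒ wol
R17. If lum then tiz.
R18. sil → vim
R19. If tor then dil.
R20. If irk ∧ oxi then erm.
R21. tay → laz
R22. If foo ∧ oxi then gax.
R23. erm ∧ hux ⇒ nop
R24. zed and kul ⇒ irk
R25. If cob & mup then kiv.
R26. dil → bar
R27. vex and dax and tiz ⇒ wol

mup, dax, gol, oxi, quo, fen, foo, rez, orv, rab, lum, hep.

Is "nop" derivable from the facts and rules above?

kul  (by R7: mup, fen)
vex  (by R8: orv)
dil  (by R14: rez)
tiz  (by R17: lum)
gax  (by R22: foo, oxi)
bar  (by R26: dil)
wol  (by R27: vex, dax, tiz)
tay  (by R3: bar, mup)
yaz  (by R5: wol)
sil  (by R6: gax)
laz  (by R21: tay)
jat  (by R1: yaz)
hux  (by R2: sil)
pev  (by R12: laz, kul)
irk  (by R13: pev, jat)
erm  (by R20: irk, oxi)
nop  (by R23: erm, hux)

Yes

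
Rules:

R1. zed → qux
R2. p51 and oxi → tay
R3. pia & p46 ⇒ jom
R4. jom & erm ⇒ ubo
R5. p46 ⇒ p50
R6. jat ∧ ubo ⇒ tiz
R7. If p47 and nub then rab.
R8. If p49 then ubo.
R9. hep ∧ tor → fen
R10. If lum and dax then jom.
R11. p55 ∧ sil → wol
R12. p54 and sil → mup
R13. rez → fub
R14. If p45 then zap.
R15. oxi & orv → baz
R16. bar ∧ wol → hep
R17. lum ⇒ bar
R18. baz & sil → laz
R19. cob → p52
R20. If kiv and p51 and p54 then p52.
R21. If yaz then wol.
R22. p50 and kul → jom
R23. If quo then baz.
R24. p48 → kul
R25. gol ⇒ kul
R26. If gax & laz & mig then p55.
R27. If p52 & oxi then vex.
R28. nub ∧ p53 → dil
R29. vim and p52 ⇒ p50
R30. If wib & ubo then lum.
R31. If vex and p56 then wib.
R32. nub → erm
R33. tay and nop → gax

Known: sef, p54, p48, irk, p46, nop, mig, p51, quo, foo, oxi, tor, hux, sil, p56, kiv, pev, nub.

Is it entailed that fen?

tay  (by R2: p51, oxi)
p50  (by R5: p46)
p52  (by R20: kiv, p51, p54)
baz  (by R23: quo)
kul  (by R24: p48)
vex  (by R27: p52, oxi)
wib  (by R31: vex, p56)
erm  (by R32: nub)
gax  (by R33: tay, nop)
laz  (by R18: baz, sil)
jom  (by R22: p50, kul)
p55  (by R26: gax, laz, mig)
ubo  (by R4: jom, erm)
wol  (by R11: p55, sil)
lum  (by R30: wib, ubo)
bar  (by R17: lum)
hep  (by R16: bar, wol)
fen  (by R9: hep, tor)

Yes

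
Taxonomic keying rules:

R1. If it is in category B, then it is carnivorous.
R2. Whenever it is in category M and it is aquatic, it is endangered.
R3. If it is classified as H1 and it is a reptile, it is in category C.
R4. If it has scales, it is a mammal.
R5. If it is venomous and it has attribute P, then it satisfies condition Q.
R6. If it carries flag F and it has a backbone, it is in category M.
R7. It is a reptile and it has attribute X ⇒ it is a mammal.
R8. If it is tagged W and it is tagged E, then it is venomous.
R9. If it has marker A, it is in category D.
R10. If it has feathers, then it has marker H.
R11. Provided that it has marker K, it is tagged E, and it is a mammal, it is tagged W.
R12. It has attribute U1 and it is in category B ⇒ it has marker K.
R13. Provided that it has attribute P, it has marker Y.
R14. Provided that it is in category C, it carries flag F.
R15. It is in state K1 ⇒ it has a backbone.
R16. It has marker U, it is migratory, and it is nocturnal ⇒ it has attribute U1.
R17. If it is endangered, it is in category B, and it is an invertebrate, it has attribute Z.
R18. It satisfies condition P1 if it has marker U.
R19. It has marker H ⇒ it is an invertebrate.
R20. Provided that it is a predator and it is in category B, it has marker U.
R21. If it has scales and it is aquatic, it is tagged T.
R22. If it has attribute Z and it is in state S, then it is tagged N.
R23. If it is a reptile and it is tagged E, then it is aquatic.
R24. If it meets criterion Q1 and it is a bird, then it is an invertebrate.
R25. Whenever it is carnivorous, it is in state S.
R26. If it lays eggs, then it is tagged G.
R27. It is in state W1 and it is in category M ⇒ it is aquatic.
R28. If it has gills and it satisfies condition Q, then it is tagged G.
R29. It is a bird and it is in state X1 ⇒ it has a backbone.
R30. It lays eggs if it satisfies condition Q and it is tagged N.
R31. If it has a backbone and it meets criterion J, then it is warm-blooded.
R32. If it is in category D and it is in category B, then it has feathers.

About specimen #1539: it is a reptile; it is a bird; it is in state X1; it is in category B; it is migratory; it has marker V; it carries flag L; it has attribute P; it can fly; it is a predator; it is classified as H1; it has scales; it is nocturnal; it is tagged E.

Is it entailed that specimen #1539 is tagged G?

No

Forward chaining from the given facts derives: is carnivorous, is in category C, is a mammal, has marker Y, carries flag F, has marker U, is aquatic, is in state S, has a backbone, is in category M, has attribute U1, satisfies condition P1, is tagged T, is endangered, has marker K, is tagged W, is venomous, satisfies condition Q.
Rules concluding "it is tagged G": R26 needs "it lays eggs"; R28 needs "it has gills" — none of these are established.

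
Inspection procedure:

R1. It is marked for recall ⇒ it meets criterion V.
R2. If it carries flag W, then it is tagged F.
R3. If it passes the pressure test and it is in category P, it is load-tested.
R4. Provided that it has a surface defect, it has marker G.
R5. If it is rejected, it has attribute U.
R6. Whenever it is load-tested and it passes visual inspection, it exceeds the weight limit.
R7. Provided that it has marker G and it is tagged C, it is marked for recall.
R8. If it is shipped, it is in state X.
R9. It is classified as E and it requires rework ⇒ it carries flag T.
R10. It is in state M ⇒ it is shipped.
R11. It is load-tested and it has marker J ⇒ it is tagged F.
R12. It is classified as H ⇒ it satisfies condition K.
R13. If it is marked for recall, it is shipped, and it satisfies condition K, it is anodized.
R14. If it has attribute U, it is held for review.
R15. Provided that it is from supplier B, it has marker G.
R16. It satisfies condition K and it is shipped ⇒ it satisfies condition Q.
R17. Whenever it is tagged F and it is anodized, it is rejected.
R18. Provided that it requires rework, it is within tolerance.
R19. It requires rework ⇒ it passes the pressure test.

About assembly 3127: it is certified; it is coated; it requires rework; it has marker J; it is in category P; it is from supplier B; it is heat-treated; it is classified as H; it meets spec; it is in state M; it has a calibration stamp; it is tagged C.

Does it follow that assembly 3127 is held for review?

Yes

By R10 (it is in state M): it is shipped.
By R12 (it is classified as H): it satisfies condition K.
By R15 (it is from supplier B): it has marker G.
By R19 (it requires rework): it passes the pressure test.
By R3 (it passes the pressure test, it is in category P): it is load-tested.
By R7 (it has marker G, it is tagged C): it is marked for recall.
By R11 (it is load-tested, it has marker J): it is tagged F.
By R13 (it is marked for recall, it is shipped, it satisfies condition K): it is anodized.
By R17 (it is tagged F, it is anodized): it is rejected.
By R5 (it is rejected): it has attribute U.
By R14 (it has attribute U): it is held for review.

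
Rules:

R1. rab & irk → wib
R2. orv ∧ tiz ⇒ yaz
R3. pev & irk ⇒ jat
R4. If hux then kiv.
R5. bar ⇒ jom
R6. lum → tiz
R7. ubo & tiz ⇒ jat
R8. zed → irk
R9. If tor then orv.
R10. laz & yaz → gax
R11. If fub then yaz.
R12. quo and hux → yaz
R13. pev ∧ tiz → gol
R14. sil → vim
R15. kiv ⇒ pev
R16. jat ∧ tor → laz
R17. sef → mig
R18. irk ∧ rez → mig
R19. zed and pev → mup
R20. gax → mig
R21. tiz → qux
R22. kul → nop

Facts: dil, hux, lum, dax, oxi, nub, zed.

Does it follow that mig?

Forward chaining from the given facts derives: kiv, tiz, irk, pev, mup, qux, jat, gol.
Rules concluding mig: R17 needs sef; R18 needs rez; R20 needs gax — none of these are established.

No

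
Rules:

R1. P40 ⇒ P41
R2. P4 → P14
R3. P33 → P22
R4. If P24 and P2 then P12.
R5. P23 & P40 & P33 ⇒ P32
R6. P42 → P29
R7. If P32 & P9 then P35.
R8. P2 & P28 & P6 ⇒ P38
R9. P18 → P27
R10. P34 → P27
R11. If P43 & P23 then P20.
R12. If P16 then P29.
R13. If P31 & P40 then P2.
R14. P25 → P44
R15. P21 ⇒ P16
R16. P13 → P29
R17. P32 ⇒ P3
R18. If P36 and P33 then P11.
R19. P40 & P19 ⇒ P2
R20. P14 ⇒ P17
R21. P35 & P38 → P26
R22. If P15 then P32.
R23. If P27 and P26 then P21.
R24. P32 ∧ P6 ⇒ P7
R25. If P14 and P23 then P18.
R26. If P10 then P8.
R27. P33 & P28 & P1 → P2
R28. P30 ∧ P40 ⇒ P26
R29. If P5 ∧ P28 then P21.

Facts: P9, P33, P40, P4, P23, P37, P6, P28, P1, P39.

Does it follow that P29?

P14  (by R2: P4)
P32  (by R5: P23, P40, P33)
P35  (by R7: P32, P9)
P18  (by R25: P14, P23)
P2  (by R27: P33, P28, P1)
P38  (by R8: P2, P28, P6)
P27  (by R9: P18)
P26  (by R21: P35, P38)
P21  (by R23: P27, P26)
P16  (by R15: P21)
P29  (by R12: P16)

Yes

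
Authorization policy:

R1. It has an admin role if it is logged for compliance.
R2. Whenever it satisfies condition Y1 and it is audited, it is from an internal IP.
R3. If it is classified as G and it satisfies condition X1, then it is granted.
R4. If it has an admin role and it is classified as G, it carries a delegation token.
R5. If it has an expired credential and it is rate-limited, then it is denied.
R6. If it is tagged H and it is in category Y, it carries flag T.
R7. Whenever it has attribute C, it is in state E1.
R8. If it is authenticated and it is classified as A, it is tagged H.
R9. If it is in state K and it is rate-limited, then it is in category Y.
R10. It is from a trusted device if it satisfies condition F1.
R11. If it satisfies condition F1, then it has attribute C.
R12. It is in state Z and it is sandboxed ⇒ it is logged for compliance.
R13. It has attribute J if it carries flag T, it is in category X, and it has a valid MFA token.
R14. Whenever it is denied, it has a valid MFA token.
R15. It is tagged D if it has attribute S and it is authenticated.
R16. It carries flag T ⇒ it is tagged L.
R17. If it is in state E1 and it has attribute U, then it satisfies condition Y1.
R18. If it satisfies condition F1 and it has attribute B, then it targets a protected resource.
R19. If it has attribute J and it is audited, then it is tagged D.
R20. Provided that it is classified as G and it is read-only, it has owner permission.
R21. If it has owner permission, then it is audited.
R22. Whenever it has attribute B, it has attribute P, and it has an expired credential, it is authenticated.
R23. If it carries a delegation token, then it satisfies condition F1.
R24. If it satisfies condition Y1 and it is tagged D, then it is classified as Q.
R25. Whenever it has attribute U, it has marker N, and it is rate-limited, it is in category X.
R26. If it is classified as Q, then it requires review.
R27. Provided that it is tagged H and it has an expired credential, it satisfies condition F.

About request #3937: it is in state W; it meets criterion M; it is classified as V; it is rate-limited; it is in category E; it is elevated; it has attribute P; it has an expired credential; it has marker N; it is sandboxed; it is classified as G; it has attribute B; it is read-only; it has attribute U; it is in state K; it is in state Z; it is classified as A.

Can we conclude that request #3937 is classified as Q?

By R5 (it has an expired credential, it is rate-limited): it is denied.
By R9 (it is in state K, it is rate-limited): it is in category Y.
By R12 (it is in state Z, it is sandboxed): it is logged for compliance.
By R14 (it is denied): it has a valid MFA token.
By R20 (it is classified as G, it is read-only): it has owner permission.
By R21 (it has owner permission): it is audited.
By R22 (it has attribute B, it has attribute P, it has an expired credential): it is authenticated.
By R25 (it has attribute U, it has marker N, it is rate-limited): it is in category X.
By R1 (it is logged for compliance): it has an admin role.
By R4 (it has an admin role, it is classified as G): it carries a delegation token.
By R8 (it is authenticated, it is classified as A): it is tagged H.
By R23 (it carries a delegation token): it satisfies condition F1.
By R6 (it is tagged H, it is in category Y): it carries flag T.
By R11 (it satisfies condition F1): it has attribute C.
By R13 (it carries flag T, it is in category X, it has a valid MFA token): it has attribute J.
By R19 (it has attribute J, it is audited): it is tagged D.
By R7 (it has attribute C): it is in state E1.
By R17 (it is in state E1, it has attribute U): it satisfies condition Y1.
By R24 (it satisfies condition Y1, it is tagged D): it is classified as Q.

Yes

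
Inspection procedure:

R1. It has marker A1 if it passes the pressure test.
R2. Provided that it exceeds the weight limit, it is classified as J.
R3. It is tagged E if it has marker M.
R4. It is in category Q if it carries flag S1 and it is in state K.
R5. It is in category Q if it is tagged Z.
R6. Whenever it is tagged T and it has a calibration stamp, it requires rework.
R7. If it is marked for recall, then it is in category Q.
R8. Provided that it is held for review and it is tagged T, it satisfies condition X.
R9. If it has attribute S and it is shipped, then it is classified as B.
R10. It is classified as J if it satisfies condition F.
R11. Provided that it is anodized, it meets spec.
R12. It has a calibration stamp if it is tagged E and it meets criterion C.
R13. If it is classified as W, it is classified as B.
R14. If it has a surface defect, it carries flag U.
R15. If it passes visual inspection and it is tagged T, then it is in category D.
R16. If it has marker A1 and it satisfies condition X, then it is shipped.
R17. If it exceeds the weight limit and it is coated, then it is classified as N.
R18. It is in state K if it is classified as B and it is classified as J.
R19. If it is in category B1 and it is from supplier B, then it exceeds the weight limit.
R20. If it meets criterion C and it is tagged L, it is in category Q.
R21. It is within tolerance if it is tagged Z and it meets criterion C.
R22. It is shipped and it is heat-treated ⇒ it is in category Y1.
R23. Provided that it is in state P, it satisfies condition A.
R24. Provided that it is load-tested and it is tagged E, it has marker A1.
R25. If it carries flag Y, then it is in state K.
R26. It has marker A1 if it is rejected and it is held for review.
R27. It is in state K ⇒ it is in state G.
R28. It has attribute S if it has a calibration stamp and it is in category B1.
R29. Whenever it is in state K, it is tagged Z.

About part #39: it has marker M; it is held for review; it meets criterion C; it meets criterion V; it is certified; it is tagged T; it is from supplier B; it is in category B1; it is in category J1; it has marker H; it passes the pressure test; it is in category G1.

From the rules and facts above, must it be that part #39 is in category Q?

By R1 (it passes the pressure test): it has marker A1.
By R3 (it has marker M): it is tagged E.
By R8 (it is held for review, it is tagged T): it satisfies condition X.
By R12 (it is tagged E, it meets criterion C): it has a calibration stamp.
By R16 (it has marker A1, it satisfies condition X): it is shipped.
By R19 (it is in category B1, it is from supplier B): it exceeds the weight limit.
By R28 (it has a calibration stamp, it is in category B1): it has attribute S.
By R2 (it exceeds the weight limit): it is classified as J.
By R9 (it has attribute S, it is shipped): it is classified as B.
By R18 (it is classified as B, it is classified as J): it is in state K.
By R29 (it is in state K): it is tagged Z.
By R5 (it is tagged Z): it is in category Q.

Yes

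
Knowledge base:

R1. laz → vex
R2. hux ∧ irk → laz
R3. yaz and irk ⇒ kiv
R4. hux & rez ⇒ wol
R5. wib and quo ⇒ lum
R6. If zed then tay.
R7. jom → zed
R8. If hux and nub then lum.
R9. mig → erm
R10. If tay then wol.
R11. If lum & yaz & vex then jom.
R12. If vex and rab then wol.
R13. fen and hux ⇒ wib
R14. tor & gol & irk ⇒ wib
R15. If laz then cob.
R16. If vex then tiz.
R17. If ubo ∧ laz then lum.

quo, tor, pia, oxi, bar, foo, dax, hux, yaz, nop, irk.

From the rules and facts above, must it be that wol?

Forward chaining from the given facts derives: laz, kiv, cob, vex, tiz.
Rules concluding wol: R4 needs rez; R10 needs tay; R12 needs rab — none of these are established.

No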